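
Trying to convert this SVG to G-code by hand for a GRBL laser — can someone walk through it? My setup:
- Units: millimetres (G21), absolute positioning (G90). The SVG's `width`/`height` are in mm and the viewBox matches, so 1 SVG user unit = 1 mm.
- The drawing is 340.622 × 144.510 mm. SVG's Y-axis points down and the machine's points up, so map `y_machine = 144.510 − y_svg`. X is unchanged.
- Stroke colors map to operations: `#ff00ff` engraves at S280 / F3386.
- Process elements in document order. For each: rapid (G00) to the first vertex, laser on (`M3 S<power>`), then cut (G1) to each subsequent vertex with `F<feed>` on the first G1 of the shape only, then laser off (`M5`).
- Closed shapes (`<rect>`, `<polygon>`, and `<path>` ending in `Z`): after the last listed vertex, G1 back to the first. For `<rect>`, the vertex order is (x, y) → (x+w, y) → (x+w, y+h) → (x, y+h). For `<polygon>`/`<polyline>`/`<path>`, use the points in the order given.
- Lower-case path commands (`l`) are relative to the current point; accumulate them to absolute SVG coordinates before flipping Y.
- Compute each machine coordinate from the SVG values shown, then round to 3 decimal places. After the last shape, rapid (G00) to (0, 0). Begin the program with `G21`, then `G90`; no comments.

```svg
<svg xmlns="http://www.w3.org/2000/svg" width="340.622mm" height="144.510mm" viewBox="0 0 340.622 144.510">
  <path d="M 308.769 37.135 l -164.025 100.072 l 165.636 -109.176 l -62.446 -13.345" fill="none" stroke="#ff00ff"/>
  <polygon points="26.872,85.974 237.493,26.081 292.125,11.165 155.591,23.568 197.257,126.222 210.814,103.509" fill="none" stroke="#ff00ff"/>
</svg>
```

G21
G90
G00 X308.769 Y107.375
M3 S280
G1 X144.744 Y7.303 F3386
G1 X310.380 Y116.479
G1 X247.934 Y129.824
M5
G00 X26.872 Y58.536
M3 S280
G1 X237.493 Y118.429 F3386
G1 X292.125 Y133.345
G1 X155.591 Y120.942
G1 X197.257 Y18.288
G1 X210.814 Y41.001
G1 X26.872 Y58.536
M5
G00 X0.000 Y0.000

Since the viewBox matches the mm dimensions, user units are millimetres directly. The only transform is the Y-flip y_m = 144.510 − y_svg.

Shape 1 is a open polyline drawn with `<path>`. Its stroke #ff00ff means engrave at S280, F3386. After flipping Y the toolpath is (308.769,107.375) → (144.744,7.303) → (310.380,116.479) → (247.934,129.824).

Shape 2 is a closed polygon drawn with `<polygon>`. Its stroke #ff00ff means engrave at S280, F3386. After flipping Y the toolpath is (26.872,58.536) → (237.493,118.429) → (292.125,133.345) → (155.591,120.942) → (197.257,18.288) → (210.814,41.001) → (26.872,58.536), returning to the start.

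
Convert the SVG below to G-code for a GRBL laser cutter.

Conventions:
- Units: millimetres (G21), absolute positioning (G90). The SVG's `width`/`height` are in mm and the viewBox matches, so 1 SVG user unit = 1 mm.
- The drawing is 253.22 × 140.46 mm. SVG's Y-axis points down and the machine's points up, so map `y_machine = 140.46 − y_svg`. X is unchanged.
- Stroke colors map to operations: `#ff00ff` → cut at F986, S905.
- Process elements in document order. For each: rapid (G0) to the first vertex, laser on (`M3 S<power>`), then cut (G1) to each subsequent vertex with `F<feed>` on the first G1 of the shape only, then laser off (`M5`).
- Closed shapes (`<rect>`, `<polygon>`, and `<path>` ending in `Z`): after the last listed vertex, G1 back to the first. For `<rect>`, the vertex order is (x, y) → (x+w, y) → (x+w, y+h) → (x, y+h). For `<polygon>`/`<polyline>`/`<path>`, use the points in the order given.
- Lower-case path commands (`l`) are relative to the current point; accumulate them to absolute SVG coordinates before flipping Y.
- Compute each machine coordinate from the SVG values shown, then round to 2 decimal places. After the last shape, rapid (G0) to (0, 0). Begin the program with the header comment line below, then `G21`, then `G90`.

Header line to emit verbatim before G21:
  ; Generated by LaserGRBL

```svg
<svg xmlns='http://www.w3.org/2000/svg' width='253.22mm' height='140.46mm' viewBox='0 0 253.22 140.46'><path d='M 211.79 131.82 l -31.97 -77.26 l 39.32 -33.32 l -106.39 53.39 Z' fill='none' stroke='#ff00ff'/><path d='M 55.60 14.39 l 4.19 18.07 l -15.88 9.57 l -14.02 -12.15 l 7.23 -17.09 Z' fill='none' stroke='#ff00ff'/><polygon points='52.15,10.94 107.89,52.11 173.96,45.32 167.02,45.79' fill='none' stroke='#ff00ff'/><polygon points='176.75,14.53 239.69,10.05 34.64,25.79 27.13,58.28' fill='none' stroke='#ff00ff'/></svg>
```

; Generated by LaserGRBL
G21
G90
G0 X211.79 Y8.64
M3 S905
G1 X179.82 Y85.90 F986
G1 X219.14 Y119.22
G1 X112.75 Y65.83
G1 X211.79 Y8.64
M5
G0 X55.60 Y126.07
M3 S905
G1 X59.79 Y108.00 F986
G1 X43.91 Y98.43
G1 X29.89 Y110.58
G1 X37.12 Y127.67
G1 X55.60 Y126.07
M5
G0 X52.15 Y129.52
M3 S905
G1 X107.89 Y88.35 F986
G1 X173.96 Y95.14
G1 X167.02 Y94.67
G1 X52.15 Y129.52
M5
G0 X176.75 Y125.93
M3 S905
G1 X239.69 Y130.41 F986
G1 X34.64 Y114.67
G1 X27.13 Y82.18
G1 X176.75 Y125.93
M5
G0 X0.00 Y0.00

1 u = 1 mm; y_m = 140.46 − y.

[1] `<path>` closed polygon, #ff00ff→cut S905 F986: (211.79,8.64) → (179.82,85.90) → (219.14,119.22) → (112.75,65.83) → (211.79,8.64) (closed)

[2] `<path>` regular polygon, #ff00ff→cut S905 F986: (55.60,126.07) → (59.79,108.00) → (43.91,98.43) → (29.89,110.58) → (37.12,127.67) → (55.60,126.07) (closed)

[3] `<polygon>` closed polygon, #ff00ff→cut S905 F986: (52.15,129.52) → (107.89,88.35) → (173.96,95.14) → (167.02,94.67) → (52.15,129.52) (closed)

[4] `<polygon>` closed polygon, #ff00ff→cut S905 F986: (176.75,125.93) → (239.69,130.41) → (34.64,114.67) → (27.13,82.18) → (176.75,125.93) (closed)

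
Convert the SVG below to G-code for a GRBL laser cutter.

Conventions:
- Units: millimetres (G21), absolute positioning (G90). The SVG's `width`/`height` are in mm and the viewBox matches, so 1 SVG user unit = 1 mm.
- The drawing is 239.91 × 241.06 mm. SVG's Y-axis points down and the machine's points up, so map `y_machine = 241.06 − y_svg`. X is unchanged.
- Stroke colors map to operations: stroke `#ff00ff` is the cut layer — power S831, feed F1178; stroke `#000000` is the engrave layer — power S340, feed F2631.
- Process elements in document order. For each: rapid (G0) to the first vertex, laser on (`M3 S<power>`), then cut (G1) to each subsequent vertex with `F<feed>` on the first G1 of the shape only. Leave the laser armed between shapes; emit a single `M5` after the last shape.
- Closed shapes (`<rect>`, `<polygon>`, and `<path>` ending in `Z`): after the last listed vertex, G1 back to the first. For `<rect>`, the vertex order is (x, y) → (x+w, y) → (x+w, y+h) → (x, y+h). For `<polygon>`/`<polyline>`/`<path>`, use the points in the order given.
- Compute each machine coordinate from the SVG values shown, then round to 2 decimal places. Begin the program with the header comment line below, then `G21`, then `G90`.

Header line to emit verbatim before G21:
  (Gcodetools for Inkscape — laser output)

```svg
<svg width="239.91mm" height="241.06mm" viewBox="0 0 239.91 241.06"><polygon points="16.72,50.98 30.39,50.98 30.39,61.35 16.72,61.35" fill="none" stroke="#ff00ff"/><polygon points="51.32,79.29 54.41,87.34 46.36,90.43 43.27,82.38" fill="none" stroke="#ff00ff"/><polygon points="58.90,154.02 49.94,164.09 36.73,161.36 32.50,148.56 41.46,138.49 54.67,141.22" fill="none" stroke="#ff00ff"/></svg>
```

1 u = 1 mm; y_m = 241.06 − y.

[1] `<polygon>` rectangle, #ff00ff→cut S831 F1178: (16.72,190.08) → (30.39,190.08) → (30.39,179.71) → (16.72,179.71) → (16.72,190.08) (closed)

[2] `<polygon>` regular polygon, #ff00ff→cut S831 F1178: (51.32,161.77) → (54.41,153.72) → (46.36,150.63) → (43.27,158.68) → (51.32,161.77) (closed)

[3] `<polygon>` regular polygon, #ff00ff→cut S831 F1178: (58.90,87.04) → (49.94,76.97) → (36.73,79.70) → (32.50,92.50) → (41.46,102.57) → (54.67,99.84) → (58.90,87.04) (closed)

(Gcodetools for Inkscape — laser output)
G21
G90
G0 X16.72 Y190.08
M3 S831
G1 X30.39 Y190.08 F1178
G1 X30.39 Y179.71
G1 X16.72 Y179.71
G1 X16.72 Y190.08
G0 X51.32 Y161.77
M3 S831
G1 X54.41 Y153.72 F1178
G1 X46.36 Y150.63
G1 X43.27 Y158.68
G1 X51.32 Y161.77
G0 X58.90 Y87.04
M3 S831
G1 X49.94 Y76.97 F1178
G1 X36.73 Y79.70
G1 X32.50 Y92.50
G1 X41.46 Y102.57
G1 X54.67 Y99.84
G1 X58.90 Y87.04
M5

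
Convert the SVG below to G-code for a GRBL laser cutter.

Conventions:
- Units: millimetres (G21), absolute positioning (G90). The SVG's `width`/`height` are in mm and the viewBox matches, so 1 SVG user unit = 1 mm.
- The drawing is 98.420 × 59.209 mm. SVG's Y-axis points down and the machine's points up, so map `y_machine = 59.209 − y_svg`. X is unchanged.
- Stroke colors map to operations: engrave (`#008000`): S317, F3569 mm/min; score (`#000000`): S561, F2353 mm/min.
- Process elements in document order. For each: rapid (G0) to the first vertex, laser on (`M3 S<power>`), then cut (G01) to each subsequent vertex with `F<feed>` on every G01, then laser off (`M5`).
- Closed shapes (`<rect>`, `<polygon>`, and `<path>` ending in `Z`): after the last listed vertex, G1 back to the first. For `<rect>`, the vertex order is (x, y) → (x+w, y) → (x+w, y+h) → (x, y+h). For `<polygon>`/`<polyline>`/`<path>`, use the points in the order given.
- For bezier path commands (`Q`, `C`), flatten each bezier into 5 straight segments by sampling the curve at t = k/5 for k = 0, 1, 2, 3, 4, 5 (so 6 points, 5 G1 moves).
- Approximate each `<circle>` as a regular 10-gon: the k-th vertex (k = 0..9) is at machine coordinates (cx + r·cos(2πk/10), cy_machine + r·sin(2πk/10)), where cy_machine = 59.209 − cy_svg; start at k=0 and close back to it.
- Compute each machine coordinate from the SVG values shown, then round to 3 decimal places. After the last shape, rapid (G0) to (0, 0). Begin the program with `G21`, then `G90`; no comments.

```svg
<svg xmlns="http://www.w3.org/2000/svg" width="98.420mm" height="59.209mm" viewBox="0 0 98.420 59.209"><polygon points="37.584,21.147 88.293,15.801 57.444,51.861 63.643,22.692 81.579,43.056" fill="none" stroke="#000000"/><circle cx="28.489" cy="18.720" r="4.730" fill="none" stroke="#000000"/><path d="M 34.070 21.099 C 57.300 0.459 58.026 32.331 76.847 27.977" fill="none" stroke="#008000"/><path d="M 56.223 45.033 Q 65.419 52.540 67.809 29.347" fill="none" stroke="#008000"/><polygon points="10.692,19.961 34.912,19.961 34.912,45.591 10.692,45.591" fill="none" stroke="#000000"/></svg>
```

G21
G90
G0 X37.584 Y38.062
M3 S561
G01 X88.293 Y43.408 F2353
G01 X57.444 Y7.348 F2353
G01 X63.643 Y36.517 F2353
G01 X81.579 Y16.153 F2353
G01 X37.584 Y38.062 F2353
M5
G0 X33.219 Y40.489
M3 S561
G01 X32.316 Y43.269 F2353
G01 X29.951 Y44.987 F2353
G01 X27.027 Y44.987 F2353
G01 X24.662 Y43.269 F2353
G01 X23.759 Y40.489 F2353
G01 X24.662 Y37.709 F2353
G01 X27.027 Y35.991 F2353
G01 X29.951 Y35.991 F2353
G01 X32.316 Y37.709 F2353
G01 X33.219 Y40.489 F2353
M5
G0 X34.070 Y38.110
M3 S317
G01 X45.632 Y44.902 F3569
G01 X53.742 Y43.351 F3569
G01 X60.349 Y37.716 F3569
G01 X67.401 Y32.257 F3569
G01 X76.847 Y31.232 F3569
M5
G0 X56.223 Y14.176
M3 S317
G01 X59.629 Y12.401 F3569
G01 X62.491 Y13.082 F3569
G01 X64.808 Y16.220 F3569
G01 X66.581 Y21.813 F3569
G01 X67.809 Y29.862 F3569
M5
G0 X10.692 Y39.248
M3 S561
G01 X34.912 Y39.248 F2353
G01 X34.912 Y13.618 F2353
G01 X10.692 Y13.618 F2353
G01 X10.692 Y39.248 F2353
M5
G0 X0.000 Y0.000

viewBox `0 0 98.420 59.209` with mm width/height → 1 unit = 1 mm. Flip: y_m = 59.209 − y_svg.

**Shape 1** — `<polygon>` closed polygon, stroke `#000000` → score (S561, F2353). Machine vertices: (37.584,38.062) → (88.293,43.408) → (57.444,7.348) → (63.643,36.517) → (81.579,16.153) → (37.584,38.062). Closed: final G1 returns to the first vertex.

**Shape 2** — `<circle>` circle, stroke `#000000` → score (S561, F2353). Machine vertices: (33.219,40.489) → (32.316,43.269) → (29.951,44.987) → (27.027,44.987) → (24.662,43.269) → (23.759,40.489) → (24.662,37.709) → (27.027,35.991) → (29.951,35.991) → (32.316,37.709) → (33.219,40.489). Closed: final G1 returns to the first vertex.

**Shape 3** — `<path>` cubic bezier, stroke `#008000` → engrave (S317, F3569). Control points (SVG): P0=(34.070,21.099), P1=(57.300,0.459), P2=(58.026,32.331), P3=(76.847,27.977); sampled at t=k/5. Machine vertices: (34.070,38.110) → (45.632,44.902) → (53.742,43.351) → (60.349,37.716) → (67.401,32.257) → (76.847,31.232). Open path.

**Shape 4** — `<path>` quadratic bezier, stroke `#008000` → engrave (S317, F3569). Control points (SVG): P0=(56.223,45.033), P1=(65.419,52.540), P2=(67.809,29.347); sampled at t=k/5. Machine vertices: (56.223,14.176) → (59.629,12.401) → (62.491,13.082) → (64.808,16.220) → (66.581,21.813) → (67.809,29.862). Open path.

**Shape 5** — `<polygon>` rectangle, stroke `#000000` → score (S561, F2353). Machine vertices: (10.692,39.248) → (34.912,39.248) → (34.912,13.618) → (10.692,13.618) → (10.692,39.248). Closed: final G1 returns to the first vertex.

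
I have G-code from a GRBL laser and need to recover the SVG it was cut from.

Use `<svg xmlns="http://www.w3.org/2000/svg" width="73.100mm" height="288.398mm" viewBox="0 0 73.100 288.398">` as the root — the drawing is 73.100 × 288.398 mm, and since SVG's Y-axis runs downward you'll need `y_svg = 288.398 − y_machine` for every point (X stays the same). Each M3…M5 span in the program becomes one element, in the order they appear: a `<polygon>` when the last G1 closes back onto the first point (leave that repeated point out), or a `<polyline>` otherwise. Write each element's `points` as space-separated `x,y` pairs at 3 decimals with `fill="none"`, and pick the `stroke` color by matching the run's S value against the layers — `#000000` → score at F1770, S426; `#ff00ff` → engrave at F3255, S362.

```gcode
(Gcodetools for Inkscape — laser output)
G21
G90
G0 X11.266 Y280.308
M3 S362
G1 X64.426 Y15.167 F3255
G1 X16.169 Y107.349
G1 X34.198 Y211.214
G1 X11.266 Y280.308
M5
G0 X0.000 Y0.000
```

Each laser-on run becomes one SVG element. Flip Y back into SVG space with y_svg = 288.398 − y_machine. Every run uses S362, so all elements get stroke `#ff00ff` (engrave).

Run 1: The run returns to its start, so emit a `<polygon>` with points (Y-flipped): 11.266,8.090 64.426,273.231 16.169,181.049 34.198,77.184.

<svg xmlns="http://www.w3.org/2000/svg" width="73.100mm" height="288.398mm" viewBox="0 0 73.100 288.398">
  <polygon points="11.266,8.090 64.426,273.231 16.169,181.049 34.198,77.184" fill="none" stroke="#ff00ff"/>
</svg>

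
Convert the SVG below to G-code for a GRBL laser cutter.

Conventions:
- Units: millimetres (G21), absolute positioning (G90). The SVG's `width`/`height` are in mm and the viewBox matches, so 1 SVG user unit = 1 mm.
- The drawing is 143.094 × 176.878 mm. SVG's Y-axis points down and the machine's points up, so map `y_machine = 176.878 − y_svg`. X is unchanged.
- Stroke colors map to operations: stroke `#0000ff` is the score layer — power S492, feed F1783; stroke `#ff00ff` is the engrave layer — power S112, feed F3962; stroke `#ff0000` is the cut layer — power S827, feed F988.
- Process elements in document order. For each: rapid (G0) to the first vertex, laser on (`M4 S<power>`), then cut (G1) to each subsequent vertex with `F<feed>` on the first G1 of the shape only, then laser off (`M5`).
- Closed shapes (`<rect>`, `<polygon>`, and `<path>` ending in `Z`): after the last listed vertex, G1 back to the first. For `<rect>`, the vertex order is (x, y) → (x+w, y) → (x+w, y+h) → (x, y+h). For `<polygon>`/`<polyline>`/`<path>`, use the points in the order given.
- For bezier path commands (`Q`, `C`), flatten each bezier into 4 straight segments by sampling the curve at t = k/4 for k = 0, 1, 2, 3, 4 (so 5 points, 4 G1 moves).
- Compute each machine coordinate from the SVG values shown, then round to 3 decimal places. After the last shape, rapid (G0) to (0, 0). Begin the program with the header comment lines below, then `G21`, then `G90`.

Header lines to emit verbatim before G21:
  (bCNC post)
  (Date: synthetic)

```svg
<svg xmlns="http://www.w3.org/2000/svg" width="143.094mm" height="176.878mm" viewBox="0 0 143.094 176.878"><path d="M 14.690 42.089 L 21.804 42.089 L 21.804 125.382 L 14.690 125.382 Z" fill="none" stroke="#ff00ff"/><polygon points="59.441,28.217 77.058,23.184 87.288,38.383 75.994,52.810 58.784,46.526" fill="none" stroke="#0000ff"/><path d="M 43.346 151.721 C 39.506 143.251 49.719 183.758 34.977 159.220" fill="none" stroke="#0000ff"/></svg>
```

viewBox `0 0 143.094 176.878` with mm width/height → 1 unit = 1 mm. Flip: y_m = 176.878 − y_svg.

**Shape 1** — `<path>` rectangle, stroke `#ff00ff` → engrave (S112, F3962). Machine vertices: (14.690,134.789) → (21.804,134.789) → (21.804,51.496) → (14.690,51.496) → (14.690,134.789). Closed: final G1 returns to the first vertex.

**Shape 2** — `<polygon>` regular polygon, stroke `#0000ff` → score (S492, F1783). Machine vertices: (59.441,148.661) → (77.058,153.694) → (87.288,138.495) → (75.994,124.068) → (58.784,130.352) → (59.441,148.661). Closed: final G1 returns to the first vertex.

**Shape 3** — `<path>` cubic bezier, stroke `#0000ff` → score (S492, F1783). Control points (SVG): P0=(43.346,151.721), P1=(39.506,143.251), P2=(49.719,183.758), P3=(34.977,159.220); sampled at t=k/4. Machine vertices: (43.346,25.157) → (42.491,24.108) → (43.250,15.382) → (41.964,9.669) → (34.977,17.658). Open path.

(bCNC post)
(Date: synthetic)
G21
G90
G0 X14.690 Y134.789
M4 S112
G1 X21.804 Y134.789 F3962
G1 X21.804 Y51.496
G1 X14.690 Y51.496
G1 X14.690 Y134.789
M5
G0 X59.441 Y148.661
M4 S492
G1 X77.058 Y153.694 F1783
G1 X87.288 Y138.495
G1 X75.994 Y124.068
G1 X58.784 Y130.352
G1 X59.441 Y148.661
M5
G0 X43.346 Y25.157
M4 S492
G1 X42.491 Y24.108 F1783
G1 X43.250 Y15.382
G1 X41.964 Y9.669
G1 X34.977 Y17.658
M5
G0 X0.000 Y0.000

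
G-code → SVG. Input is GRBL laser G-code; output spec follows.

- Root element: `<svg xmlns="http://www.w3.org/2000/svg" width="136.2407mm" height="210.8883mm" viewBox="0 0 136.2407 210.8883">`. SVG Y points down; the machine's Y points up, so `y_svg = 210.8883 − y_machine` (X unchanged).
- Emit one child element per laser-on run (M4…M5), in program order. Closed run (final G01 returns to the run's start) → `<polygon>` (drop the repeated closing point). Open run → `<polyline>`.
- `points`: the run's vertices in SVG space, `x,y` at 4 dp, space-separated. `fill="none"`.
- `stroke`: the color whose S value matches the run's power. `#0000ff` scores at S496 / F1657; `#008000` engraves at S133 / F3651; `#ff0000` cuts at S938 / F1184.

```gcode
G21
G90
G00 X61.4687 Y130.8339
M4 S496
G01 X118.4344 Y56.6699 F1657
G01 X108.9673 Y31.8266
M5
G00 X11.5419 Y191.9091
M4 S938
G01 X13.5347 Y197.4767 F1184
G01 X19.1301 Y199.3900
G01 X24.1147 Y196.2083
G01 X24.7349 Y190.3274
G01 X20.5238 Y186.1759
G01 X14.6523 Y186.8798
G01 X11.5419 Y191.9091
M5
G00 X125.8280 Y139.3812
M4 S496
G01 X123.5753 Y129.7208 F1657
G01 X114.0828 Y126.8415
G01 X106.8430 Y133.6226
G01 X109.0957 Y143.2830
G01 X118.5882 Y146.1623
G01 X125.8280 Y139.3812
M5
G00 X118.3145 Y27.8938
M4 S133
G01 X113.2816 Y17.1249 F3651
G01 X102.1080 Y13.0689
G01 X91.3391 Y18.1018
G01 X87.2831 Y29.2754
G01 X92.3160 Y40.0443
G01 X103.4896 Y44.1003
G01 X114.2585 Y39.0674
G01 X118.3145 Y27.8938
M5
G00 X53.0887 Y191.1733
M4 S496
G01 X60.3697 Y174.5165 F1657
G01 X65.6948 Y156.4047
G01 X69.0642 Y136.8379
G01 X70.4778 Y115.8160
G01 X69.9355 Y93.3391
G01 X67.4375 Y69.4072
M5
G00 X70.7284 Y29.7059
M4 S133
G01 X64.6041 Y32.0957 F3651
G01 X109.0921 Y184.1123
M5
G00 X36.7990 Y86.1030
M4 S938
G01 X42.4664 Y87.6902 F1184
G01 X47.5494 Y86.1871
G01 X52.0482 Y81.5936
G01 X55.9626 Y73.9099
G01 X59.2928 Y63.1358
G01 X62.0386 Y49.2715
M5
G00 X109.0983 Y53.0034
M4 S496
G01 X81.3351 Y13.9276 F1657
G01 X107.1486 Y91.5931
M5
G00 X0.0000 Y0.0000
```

Machine Y-up, SVG Y-down with viewBox height 210.8883, so y_svg = 210.8883 − y_machine; X carries over.

Run 1: the run's S496 means `#0000ff` (score). The run is open, so emit a `<polyline>` with points (Y-flipped): 61.4687,80.0544 118.4344,154.2184 108.9673,179.0617.

Run 2: the run's S938 means `#ff0000` (cut). The run returns to its start, so emit a `<polygon>` with points (Y-flipped): 11.5419,18.9792 13.5347,13.4116 19.1301,11.4983 24.1147,14.6800 24.7349,20.5609 20.5238,24.7124 14.6523,24.0085.

Run 3: power S496 maps to stroke `#0000ff` (score). The run returns to its start, so emit a `<polygon>` with points (Y-flipped): 125.8280,71.5071 123.5753,81.1675 114.0828,84.0468 106.8430,77.2657 109.0957,67.6053 118.5882,64.7260.

Run 4: power S133 maps to stroke `#008000` (engrave). The run returns to its start, so emit a `<polygon>` with points (Y-flipped): 118.3145,182.9945 113.2816,193.7634 102.1080,197.8194 91.3391,192.7865 87.2831,181.6129 92.3160,170.8440 103.4896,166.7880 114.2585,171.8209.

Run 5: S496 ⇒ score layer `#0000ff`. The run is open, so emit a `<polyline>` with points (Y-flipped): 53.0887,19.7150 60.3697,36.3718 65.6948,54.4836 69.0642,74.0504 70.4778,95.0723 69.9355,117.5492 67.4375,141.4811.

Run 6: S133 ⇒ engrave layer `#008000`. The run is open, so emit a `<polyline>` with points (Y-flipped): 70.7284,181.1824 64.6041,178.7926 109.0921,26.7760.

Run 7: S938 ⇒ cut layer `#ff0000`. The run is open, so emit a `<polyline>` with points (Y-flipped): 36.7990,124.7853 42.4664,123.1981 47.5494,124.7012 52.0482,129.2947 55.9626,136.9784 59.2928,147.7525 62.0386,161.6168.

Run 8: S496 ⇒ score layer `#0000ff`. The run is open, so emit a `<polyline>` with points (Y-flipped): 109.0983,157.8849 81.3351,196.9607 107.1486,119.2952.

<svg xmlns="http://www.w3.org/2000/svg" width="136.2407mm" height="210.8883mm" viewBox="0 0 136.2407 210.8883">
  <polyline points="61.4687,80.0544 118.4344,154.2184 108.9673,179.0617" fill="none" stroke="#0000ff"/>
  <polygon points="11.5419,18.9792 13.5347,13.4116 19.1301,11.4983 24.1147,14.6800 24.7349,20.5609 20.5238,24.7124 14.6523,24.0085" fill="none" stroke="#ff0000"/>
  <polygon points="125.8280,71.5071 123.5753,81.1675 114.0828,84.0468 106.8430,77.2657 109.0957,67.6053 118.5882,64.7260" fill="none" stroke="#0000ff"/>
  <polygon points="118.3145,182.9945 113.2816,193.7634 102.1080,197.8194 91.3391,192.7865 87.2831,181.6129 92.3160,170.8440 103.4896,166.7880 114.2585,171.8209" fill="none" stroke="#008000"/>
  <polyline points="53.0887,19.7150 60.3697,36.3718 65.6948,54.4836 69.0642,74.0504 70.4778,95.0723 69.9355,117.5492 67.4375,141.4811" fill="none" stroke="#0000ff"/>
  <polyline points="70.7284,181.1824 64.6041,178.7926 109.0921,26.7760" fill="none" stroke="#008000"/>
  <polyline points="36.7990,124.7853 42.4664,123.1981 47.5494,124.7012 52.0482,129.2947 55.9626,136.9784 59.2928,147.7525 62.0386,161.6168" fill="none" stroke="#ff0000"/>
  <polyline points="109.0983,157.8849 81.3351,196.9607 107.1486,119.2952" fill="none" stroke="#0000ff"/>
</svg>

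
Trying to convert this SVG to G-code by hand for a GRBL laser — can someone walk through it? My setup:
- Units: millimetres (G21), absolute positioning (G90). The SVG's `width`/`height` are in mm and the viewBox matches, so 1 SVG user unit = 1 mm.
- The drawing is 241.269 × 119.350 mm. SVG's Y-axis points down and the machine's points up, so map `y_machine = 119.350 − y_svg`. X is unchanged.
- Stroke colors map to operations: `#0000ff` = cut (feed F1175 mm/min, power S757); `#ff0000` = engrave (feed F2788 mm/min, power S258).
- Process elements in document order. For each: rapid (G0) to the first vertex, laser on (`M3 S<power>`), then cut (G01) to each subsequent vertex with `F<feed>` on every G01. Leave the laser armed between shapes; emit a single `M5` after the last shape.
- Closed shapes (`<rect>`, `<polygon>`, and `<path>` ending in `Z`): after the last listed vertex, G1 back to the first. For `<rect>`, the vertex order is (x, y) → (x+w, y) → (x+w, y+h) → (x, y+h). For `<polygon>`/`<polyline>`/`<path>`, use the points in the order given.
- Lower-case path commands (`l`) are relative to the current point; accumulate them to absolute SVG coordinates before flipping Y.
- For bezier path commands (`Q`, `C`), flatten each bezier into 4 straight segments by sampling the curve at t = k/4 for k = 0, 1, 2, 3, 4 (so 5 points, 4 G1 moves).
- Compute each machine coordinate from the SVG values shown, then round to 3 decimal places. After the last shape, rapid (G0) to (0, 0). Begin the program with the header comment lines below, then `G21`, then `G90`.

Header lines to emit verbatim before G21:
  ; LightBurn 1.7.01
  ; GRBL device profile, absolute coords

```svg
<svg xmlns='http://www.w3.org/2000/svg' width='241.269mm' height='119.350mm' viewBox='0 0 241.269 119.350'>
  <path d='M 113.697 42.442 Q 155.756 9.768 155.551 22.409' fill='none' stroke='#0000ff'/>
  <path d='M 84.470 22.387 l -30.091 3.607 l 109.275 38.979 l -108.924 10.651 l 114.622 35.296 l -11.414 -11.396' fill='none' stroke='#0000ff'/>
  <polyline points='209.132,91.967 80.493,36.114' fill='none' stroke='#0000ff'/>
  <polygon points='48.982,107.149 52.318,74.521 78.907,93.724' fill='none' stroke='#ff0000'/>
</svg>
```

; LightBurn 1.7.01
; GRBL device profile, absolute coords
G21
G90
G0 X113.697 Y76.908
M3 S757
G01 X132.085 Y90.413 F1175
G01 X145.190 Y98.253 F1175
G01 X153.012 Y100.429 F1175
G01 X155.551 Y96.941 F1175
G0 X84.470 Y96.963
M3 S757
G01 X54.379 Y93.356 F1175
G01 X163.654 Y54.377 F1175
G01 X54.730 Y43.726 F1175
G01 X169.352 Y8.430 F1175
G01 X157.938 Y19.826 F1175
G0 X209.132 Y27.383
M3 S757
G01 X80.493 Y83.236 F1175
G0 X48.982 Y12.201
M3 S258
G01 X52.318 Y44.829 F2788
G01 X78.907 Y25.626 F2788
G01 X48.982 Y12.201 F2788
M5
G0 X0.000 Y0.000

1 u = 1 mm; y_m = 119.350 − y.

[1] `<path>` quadratic bezier, #0000ff→cut S757 F1175: (113.697,76.908) → (132.085,90.413) → (145.190,98.253) → (153.012,100.429) → (155.551,96.941)

[2] `<path>` open polyline, #0000ff→cut S757 F1175: (84.470,96.963) → (54.379,93.356) → (163.654,54.377) → (54.730,43.726) → (169.352,8.430) → (157.938,19.826)

[3] `<polyline>` line segment, #0000ff→cut S757 F1175: (209.132,27.383) → (80.493,83.236)

[4] `<polygon>` regular polygon, #ff0000→engrave S258 F2788: (48.982,12.201) → (52.318,44.829) → (78.907,25.626) → (48.982,12.201) (closed)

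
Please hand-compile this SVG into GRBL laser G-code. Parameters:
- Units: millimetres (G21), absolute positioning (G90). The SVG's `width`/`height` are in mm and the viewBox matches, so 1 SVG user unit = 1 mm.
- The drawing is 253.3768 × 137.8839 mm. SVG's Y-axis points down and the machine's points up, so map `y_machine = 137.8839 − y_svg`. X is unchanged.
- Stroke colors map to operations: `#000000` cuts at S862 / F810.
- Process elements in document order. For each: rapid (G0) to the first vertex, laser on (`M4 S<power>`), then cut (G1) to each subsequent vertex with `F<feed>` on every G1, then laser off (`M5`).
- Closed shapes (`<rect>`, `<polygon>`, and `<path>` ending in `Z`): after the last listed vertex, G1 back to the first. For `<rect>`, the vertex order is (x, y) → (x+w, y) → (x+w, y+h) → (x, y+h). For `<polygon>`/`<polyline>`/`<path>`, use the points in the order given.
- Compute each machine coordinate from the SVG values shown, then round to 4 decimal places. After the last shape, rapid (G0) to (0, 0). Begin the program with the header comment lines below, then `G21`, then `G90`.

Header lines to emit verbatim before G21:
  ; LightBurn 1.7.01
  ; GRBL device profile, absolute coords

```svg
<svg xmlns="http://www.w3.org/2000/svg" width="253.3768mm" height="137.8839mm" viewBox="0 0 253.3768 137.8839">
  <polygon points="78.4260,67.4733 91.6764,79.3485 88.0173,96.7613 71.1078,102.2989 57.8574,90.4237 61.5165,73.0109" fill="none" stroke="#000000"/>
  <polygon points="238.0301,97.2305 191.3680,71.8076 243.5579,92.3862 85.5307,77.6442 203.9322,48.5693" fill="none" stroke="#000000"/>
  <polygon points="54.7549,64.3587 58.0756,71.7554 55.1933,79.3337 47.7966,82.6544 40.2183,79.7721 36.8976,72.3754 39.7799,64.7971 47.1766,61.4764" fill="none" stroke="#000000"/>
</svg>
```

1 u = 1 mm; y_m = 137.8839 − y.

[1] `<polygon>` regular polygon, #000000→cut S862 F810: (78.4260,70.4106) → (91.6764,58.5354) → (88.0173,41.1226) → (71.1078,35.5850) → (57.8574,47.4602) → (61.5165,64.8730) → (78.4260,70.4106) (closed)

[2] `<polygon>` closed polygon, #000000→cut S862 F810: (238.0301,40.6534) → (191.3680,66.0763) → (243.5579,45.4977) → (85.5307,60.2397) → (203.9322,89.3146) → (238.0301,40.6534) (closed)

[3] `<polygon>` regular polygon, #000000→cut S862 F810: (54.7549,73.5252) → (58.0756,66.1285) → (55.1933,58.5502) → (47.7966,55.2295) → (40.2183,58.1118) → (36.8976,65.5085) → (39.7799,73.0868) → (47.1766,76.4075) → (54.7549,73.5252) (closed)

; LightBurn 1.7.01
; GRBL device profile, absolute coords
G21
G90
G0 X78.4260 Y70.4106
M4 S862
G1 X91.6764 Y58.5354 F810
G1 X88.0173 Y41.1226 F810
G1 X71.1078 Y35.5850 F810
G1 X57.8574 Y47.4602 F810
G1 X61.5165 Y64.8730 F810
G1 X78.4260 Y70.4106 F810
M5
G0 X238.0301 Y40.6534
M4 S862
G1 X191.3680 Y66.0763 F810
G1 X243.5579 Y45.4977 F810
G1 X85.5307 Y60.2397 F810
G1 X203.9322 Y89.3146 F810
G1 X238.0301 Y40.6534 F810
M5
G0 X54.7549 Y73.5252
M4 S862
G1 X58.0756 Y66.1285 F810
G1 X55.1933 Y58.5502 F810
G1 X47.7966 Y55.2295 F810
G1 X40.2183 Y58.1118 F810
G1 X36.8976 Y65.5085 F810
G1 X39.7799 Y73.0868 F810
G1 X47.1766 Y76.4075 F810
G1 X54.7549 Y73.5252 F810
M5
G0 X0.0000 Y0.0000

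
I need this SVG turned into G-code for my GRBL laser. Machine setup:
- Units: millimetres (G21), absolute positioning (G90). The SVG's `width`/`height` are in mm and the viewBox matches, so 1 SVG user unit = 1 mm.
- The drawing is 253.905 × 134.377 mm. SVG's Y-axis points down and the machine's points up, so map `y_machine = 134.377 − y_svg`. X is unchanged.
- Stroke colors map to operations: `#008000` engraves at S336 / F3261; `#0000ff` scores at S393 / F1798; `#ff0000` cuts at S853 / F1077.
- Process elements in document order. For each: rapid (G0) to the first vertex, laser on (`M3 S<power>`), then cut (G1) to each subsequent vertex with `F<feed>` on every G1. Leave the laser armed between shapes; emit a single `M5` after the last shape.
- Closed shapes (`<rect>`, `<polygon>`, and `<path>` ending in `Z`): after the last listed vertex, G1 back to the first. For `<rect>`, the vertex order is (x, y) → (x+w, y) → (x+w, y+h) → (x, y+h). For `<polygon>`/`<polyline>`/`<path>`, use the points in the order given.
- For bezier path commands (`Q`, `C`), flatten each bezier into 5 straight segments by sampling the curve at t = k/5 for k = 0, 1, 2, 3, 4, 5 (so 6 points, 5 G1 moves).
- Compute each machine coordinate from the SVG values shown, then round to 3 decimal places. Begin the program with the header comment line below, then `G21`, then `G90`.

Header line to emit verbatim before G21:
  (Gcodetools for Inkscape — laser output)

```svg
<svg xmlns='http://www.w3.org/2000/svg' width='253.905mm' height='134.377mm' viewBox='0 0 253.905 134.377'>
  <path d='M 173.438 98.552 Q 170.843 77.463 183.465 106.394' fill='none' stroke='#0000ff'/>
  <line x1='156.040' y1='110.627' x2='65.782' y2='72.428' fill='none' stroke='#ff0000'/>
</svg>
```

(Gcodetools for Inkscape — laser output)
G21
G90
G0 X173.438 Y35.825
M3 S393
G1 X173.009 Y42.260 F1798
G1 X173.797 Y44.693 F1798
G1 X175.802 Y43.125 F1798
G1 X179.025 Y37.555 F1798
G1 X183.465 Y27.983 F1798
G0 X156.040 Y23.750
M3 S853
G1 X65.782 Y61.949 F1077
M5

1 u = 1 mm; y_m = 134.377 − y.

[1] `<path>` quadratic bezier, #0000ff→score S393 F1798: (173.438,35.825) → (173.009,42.260) → (173.797,44.693) → (175.802,43.125) → (179.025,37.555) → (183.465,27.983)

[2] `<line>` line segment, #ff0000→cut S853 F1077: (156.040,23.750) → (65.782,61.949)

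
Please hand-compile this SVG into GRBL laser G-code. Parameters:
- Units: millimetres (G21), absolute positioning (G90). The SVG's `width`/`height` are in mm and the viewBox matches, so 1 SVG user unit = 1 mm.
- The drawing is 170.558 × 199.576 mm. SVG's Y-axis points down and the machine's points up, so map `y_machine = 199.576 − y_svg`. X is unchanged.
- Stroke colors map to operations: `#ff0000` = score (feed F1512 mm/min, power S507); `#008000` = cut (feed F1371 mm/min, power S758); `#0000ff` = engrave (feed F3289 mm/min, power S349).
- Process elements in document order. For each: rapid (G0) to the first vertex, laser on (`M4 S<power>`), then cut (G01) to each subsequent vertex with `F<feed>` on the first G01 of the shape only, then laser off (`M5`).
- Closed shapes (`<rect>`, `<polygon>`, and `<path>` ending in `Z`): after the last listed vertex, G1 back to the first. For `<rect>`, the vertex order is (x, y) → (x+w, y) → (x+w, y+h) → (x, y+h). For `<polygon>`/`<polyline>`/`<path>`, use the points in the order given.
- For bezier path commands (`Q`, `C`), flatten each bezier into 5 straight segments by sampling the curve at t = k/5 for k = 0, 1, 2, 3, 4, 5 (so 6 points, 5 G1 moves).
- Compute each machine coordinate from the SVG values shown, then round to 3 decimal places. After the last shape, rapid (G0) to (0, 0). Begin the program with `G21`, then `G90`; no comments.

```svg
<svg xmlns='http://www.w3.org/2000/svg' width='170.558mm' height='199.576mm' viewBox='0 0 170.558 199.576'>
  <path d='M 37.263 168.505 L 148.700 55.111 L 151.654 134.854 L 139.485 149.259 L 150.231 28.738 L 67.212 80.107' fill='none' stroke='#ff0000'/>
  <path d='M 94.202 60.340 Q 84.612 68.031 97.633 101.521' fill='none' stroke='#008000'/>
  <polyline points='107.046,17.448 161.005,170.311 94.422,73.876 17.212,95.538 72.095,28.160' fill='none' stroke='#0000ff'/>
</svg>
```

G21
G90
G0 X37.263 Y31.071
M4 S507
G01 X148.700 Y144.465 F1512
G01 X151.654 Y64.722
G01 X139.485 Y50.317
G01 X150.231 Y170.838
G01 X67.212 Y119.469
M5
G0 X94.202 Y139.236
M4 S758
G01 X91.270 Y135.128 F1371
G01 X90.148 Y128.955
G01 X90.834 Y120.719
G01 X93.329 Y110.419
G01 X97.633 Y98.055
M5
G0 X107.046 Y182.128
M4 S349
G01 X161.005 Y29.265 F3289
G01 X94.422 Y125.700
G01 X17.212 Y104.038
G01 X72.095 Y171.416
M5
G0 X0.000 Y0.000

Since the viewBox matches the mm dimensions, user units are millimetres directly. The only transform is the Y-flip y_m = 199.576 − y_svg.

Shape 1 is a open polyline drawn with `<path>`. Its stroke #ff0000 means score at S507, F1512. After flipping Y the toolpath is (37.263,31.071) → (148.700,144.465) → (151.654,64.722) → (139.485,50.317) → (150.231,170.838) → (67.212,119.469).

Shape 2 is a quadratic bezier drawn with `<path>`. Its stroke #008000 means cut at S758, F1371. After flipping Y the toolpath is (94.202,139.236) → (91.270,135.128) → (90.148,128.955) → (90.834,120.719) → (93.329,110.419) → (97.633,98.055).

Shape 3 is a open polyline drawn with `<polyline>`. Its stroke #0000ff means engrave at S349, F3289. After flipping Y the toolpath is (107.046,182.128) → (161.005,29.265) → (94.422,125.700) → (17.212,104.038) → (72.095,171.416).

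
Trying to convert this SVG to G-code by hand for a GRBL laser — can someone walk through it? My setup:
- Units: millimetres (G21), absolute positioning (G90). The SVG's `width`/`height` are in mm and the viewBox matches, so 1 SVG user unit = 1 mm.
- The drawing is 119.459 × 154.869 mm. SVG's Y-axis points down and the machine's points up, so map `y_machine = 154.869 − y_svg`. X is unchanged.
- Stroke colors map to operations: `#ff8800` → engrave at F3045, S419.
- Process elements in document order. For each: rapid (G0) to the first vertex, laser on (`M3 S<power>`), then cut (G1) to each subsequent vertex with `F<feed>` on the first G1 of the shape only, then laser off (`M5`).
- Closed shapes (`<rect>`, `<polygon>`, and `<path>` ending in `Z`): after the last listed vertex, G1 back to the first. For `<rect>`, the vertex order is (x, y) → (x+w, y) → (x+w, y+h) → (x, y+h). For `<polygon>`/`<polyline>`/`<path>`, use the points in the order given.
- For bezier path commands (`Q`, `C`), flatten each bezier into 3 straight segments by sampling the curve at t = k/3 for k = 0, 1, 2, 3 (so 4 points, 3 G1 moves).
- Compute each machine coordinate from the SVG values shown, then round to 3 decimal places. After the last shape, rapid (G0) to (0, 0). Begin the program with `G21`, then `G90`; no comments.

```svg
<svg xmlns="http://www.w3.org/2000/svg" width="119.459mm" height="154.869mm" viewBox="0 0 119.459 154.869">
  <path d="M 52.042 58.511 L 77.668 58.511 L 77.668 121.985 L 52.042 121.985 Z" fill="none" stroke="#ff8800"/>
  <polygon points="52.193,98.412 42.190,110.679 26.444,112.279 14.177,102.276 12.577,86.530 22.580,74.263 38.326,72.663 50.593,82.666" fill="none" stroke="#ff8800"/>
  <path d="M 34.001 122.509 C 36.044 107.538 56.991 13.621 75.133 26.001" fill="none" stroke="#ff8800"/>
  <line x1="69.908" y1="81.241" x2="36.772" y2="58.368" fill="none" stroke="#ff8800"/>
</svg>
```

Since the viewBox matches the mm dimensions, user units are millimetres directly. The only transform is the Y-flip y_m = 154.869 − y_svg.

Shape 1 is a rectangle drawn with `<path>`. Its stroke #ff8800 means engrave at S419, F3045. After flipping Y the toolpath is (52.042,96.358) → (77.668,96.358) → (77.668,32.884) → (52.042,32.884) → (52.042,96.358), returning to the start.

Shape 2 is a regular polygon drawn with `<polygon>`. Its stroke #ff8800 means engrave at S419, F3045. After flipping Y the toolpath is (52.193,56.457) → (42.190,44.190) → (26.444,42.590) → (14.177,52.593) → (12.577,68.339) → (22.580,80.606) → (38.326,82.206) → (50.593,72.203) → (52.193,56.457), returning to the start.

Shape 3 is a cubic bezier drawn with `<path>`. Its stroke #ff8800 means engrave at S419, F3045. After flipping Y the toolpath is (34.001,32.360) → (41.541,66.785) → (56.860,112.677) → (75.133,128.868).

Shape 4 is a line segment drawn with `<line>`. Its stroke #ff8800 means engrave at S419, F3045. After flipping Y the toolpath is (69.908,73.628) → (36.772,96.501).

G21
G90
G0 X52.042 Y96.358
M3 S419
G1 X77.668 Y96.358 F3045
G1 X77.668 Y32.884
G1 X52.042 Y32.884
G1 X52.042 Y96.358
M5
G0 X52.193 Y56.457
M3 S419
G1 X42.190 Y44.190 F3045
G1 X26.444 Y42.590
G1 X14.177 Y52.593
G1 X12.577 Y68.339
G1 X22.580 Y80.606
G1 X38.326 Y82.206
G1 X50.593 Y72.203
G1 X52.193 Y56.457
M5
G0 X34.001 Y32.360
M3 S419
G1 X41.541 Y66.785 F3045
G1 X56.860 Y112.677
G1 X75.133 Y128.868
M5
G0 X69.908 Y73.628
M3 S419
G1 X36.772 Y96.501 F3045
M5
G0 X0.000 Y0.000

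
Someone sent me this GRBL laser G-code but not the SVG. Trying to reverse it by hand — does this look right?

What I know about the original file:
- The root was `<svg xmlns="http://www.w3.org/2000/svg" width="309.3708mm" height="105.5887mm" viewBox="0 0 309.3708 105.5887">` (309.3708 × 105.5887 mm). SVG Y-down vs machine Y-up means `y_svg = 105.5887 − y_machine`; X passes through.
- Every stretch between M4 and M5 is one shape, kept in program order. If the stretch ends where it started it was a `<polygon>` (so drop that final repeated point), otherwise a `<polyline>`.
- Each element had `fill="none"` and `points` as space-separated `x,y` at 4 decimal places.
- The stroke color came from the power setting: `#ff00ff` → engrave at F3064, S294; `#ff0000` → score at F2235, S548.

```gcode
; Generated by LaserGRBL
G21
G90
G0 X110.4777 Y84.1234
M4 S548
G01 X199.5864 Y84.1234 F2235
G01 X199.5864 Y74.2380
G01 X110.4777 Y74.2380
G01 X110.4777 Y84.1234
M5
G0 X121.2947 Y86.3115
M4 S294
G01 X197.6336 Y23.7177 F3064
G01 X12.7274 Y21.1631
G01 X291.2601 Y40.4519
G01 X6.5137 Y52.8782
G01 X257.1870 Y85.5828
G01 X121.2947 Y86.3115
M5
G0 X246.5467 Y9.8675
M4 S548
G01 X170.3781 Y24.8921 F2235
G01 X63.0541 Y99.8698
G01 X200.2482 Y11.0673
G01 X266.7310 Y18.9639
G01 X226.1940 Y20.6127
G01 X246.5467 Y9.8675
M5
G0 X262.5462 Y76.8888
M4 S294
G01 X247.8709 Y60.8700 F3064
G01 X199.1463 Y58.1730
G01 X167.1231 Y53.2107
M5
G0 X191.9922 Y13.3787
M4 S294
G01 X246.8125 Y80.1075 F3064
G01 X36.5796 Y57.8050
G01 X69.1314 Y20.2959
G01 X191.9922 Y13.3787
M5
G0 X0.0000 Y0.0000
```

Each laser-on run becomes one SVG element. Flip Y back into SVG space with y_svg = 105.5887 − y_machine.

Run 1: power S548 maps to stroke `#ff0000` (score). The run returns to its start, so emit a `<polygon>` with points (Y-flipped): 110.4777,21.4653 199.5864,21.4653 199.5864,31.3507 110.4777,31.3507.

Run 2: the run's S294 means `#ff00ff` (engrave). The run returns to its start, so emit a `<polygon>` with points (Y-flipped): 121.2947,19.2772 197.6336,81.8710 12.7274,84.4256 291.2601,65.1368 6.5137,52.7105 257.1870,20.0059.

Run 3: power S548 maps to stroke `#ff0000` (score). The run returns to its start, so emit a `<polygon>` with points (Y-flipped): 246.5467,95.7212 170.3781,80.6966 63.0541,5.7189 200.2482,94.5214 266.7310,86.6248 226.1940,84.9760.

Run 4: S294 ⇒ engrave layer `#ff00ff`. The run is open, so emit a `<polyline>` with points (Y-flipped): 262.5462,28.6999 247.8709,44.7187 199.1463,47.4157 167.1231,52.3780.

Run 5: power S294 maps to stroke `#ff00ff` (engrave). The run returns to its start, so emit a `<polygon>` with points (Y-flipped): 191.9922,92.2100 246.8125,25.4812 36.5796,47.7837 69.1314,85.2928.

<svg xmlns="http://www.w3.org/2000/svg" width="309.3708mm" height="105.5887mm" viewBox="0 0 309.3708 105.5887">
  <polygon points="110.4777,21.4653 199.5864,21.4653 199.5864,31.3507 110.4777,31.3507" fill="none" stroke="#ff0000"/>
  <polygon points="121.2947,19.2772 197.6336,81.8710 12.7274,84.4256 291.2601,65.1368 6.5137,52.7105 257.1870,20.0059" fill="none" stroke="#ff00ff"/>
  <polygon points="246.5467,95.7212 170.3781,80.6966 63.0541,5.7189 200.2482,94.5214 266.7310,86.6248 226.1940,84.9760" fill="none" stroke="#ff0000"/>
  <polyline points="262.5462,28.6999 247.8709,44.7187 199.1463,47.4157 167.1231,52.3780" fill="none" stroke="#ff00ff"/>
  <polygon points="191.9922,92.2100 246.8125,25.4812 36.5796,47.7837 69.1314,85.2928" fill="none" stroke="#ff00ff"/>
</svg>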